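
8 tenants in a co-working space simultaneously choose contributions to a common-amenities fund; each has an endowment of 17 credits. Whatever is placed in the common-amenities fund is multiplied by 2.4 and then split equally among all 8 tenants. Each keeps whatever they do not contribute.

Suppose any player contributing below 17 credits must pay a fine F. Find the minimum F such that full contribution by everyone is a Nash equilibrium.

Given the others contribute fully, the best deviation is to contribute 0 (any partial contribution still incurs the fine and gives up units whose private return 0.3000 is below 1).
Deviating from 17 to 0 saves 17 credits but forfeits the deviator's share of the drop in the common-amenities fund: 2.4/8 × 17 = 5.10.
So the deviation gain is 17 − 5.10 = 11.90, and the fine must be at least 11.90 credits to wipe it out.

11.90 credits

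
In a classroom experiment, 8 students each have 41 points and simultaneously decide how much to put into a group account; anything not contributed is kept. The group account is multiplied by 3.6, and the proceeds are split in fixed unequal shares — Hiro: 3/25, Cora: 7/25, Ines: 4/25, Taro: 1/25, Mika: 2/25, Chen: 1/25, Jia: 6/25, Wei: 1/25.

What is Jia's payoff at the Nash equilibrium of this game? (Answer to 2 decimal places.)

A player with share s gets back 3.6·s per unit contributed, so full contribution is dominant for anyone with s > 1/3.6 = 0.2778 and zero contribution is dominant for anyone below.
Only Cora (7/25) clears that bar, contributing 41; the remaining 7 contribute 0. Total contributed: 41.
Jia keeps 41 and receives 3.6 × 41 × 6/25 = 35.42 from the group account, for a payoff of 76.42.

76.42 points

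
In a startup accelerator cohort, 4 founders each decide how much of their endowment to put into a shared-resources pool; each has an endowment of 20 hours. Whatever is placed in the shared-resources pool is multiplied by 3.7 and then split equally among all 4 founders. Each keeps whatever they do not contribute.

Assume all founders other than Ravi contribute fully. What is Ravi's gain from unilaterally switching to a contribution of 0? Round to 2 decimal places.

Switching from a contribution of 20 to 0 lets Ravi keep an extra 20 hours, but lowers the shared-resources pool by 20, which costs Ravi their own share of that drop: 3.7/4 × 20 = 18.50.
Net gain = 20 − 18.50 = 1.50. The private return per contributed unit (0.9250) is below 1, so free-riding is indeed the best response regardless of what the others do.

1.50 hours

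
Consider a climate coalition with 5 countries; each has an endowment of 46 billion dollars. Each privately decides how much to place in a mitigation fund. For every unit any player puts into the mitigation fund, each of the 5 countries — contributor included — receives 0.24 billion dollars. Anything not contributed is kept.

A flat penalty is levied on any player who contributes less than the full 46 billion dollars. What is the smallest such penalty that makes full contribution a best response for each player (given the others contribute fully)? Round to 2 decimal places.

34.96 billion dollars

Given the others contribute fully, the best deviation is to contribute 0 (any partial contribution still incurs the fine and gives up units whose private return 0.24 is below 1).
Deviating from 46 to 0 saves 46 billion dollars but forfeits the deviator's share of the drop in the mitigation fund: 0.24 × 46 = 11.04.
So the deviation gain is 46 − 11.04 = 34.96, and the fine must be at least 34.96 billion dollars to wipe it out.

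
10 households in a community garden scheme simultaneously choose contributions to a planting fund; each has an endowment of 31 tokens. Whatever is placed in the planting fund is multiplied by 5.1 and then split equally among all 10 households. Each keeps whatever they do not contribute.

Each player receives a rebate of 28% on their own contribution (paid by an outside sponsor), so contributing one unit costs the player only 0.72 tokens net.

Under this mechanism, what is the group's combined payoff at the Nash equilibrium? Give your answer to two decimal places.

310.00 tokens

With the mechanism, a contributed unit returns (5.1/10) / 0.72 = 0.7083 per unit of net cost — still below 1 — so contributing 0 remains dominant for every player.
Everyone keeps their endowment and the group total is 10 × 31 = 310.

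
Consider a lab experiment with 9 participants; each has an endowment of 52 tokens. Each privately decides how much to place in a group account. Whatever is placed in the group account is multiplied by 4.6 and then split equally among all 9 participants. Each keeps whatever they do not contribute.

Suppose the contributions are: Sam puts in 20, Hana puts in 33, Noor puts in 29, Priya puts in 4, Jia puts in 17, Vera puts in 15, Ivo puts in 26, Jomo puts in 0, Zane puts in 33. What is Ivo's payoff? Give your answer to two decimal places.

Total contributed: 20 + 33 + 29 + 4 + 17 + 15 + 26 + 0 + 33 = 177.
Each receives 4.6 × 177 / 9 = 90.47 from the group account.
Ivo keeps 52 − 26 = 26, so Ivo's payoff is 26 + 90.47 = 116.47.

116.47 tokens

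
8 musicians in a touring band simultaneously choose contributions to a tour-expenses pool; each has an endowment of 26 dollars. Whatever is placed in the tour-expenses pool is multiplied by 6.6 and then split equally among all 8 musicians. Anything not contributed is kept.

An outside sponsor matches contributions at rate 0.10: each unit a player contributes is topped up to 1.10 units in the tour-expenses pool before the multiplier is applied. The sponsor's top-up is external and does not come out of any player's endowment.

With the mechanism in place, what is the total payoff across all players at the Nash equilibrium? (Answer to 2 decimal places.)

208.00 dollars

The effective private return is 6.6 × 1.10 / 8 = 0.9075, which is still under 1, so the mechanism doesn't change anyone's dominant strategy: zero contribution.
At the Nash equilibrium no one contributes; group total payoff = 8 × 26 = 208.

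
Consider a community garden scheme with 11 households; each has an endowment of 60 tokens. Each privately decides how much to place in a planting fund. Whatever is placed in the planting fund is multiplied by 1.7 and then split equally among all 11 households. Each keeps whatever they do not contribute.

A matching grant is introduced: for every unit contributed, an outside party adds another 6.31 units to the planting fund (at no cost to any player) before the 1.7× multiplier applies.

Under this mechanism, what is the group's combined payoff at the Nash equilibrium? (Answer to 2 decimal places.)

The effective private return per unit is now 1.7 × 7.31 / 11 = 1.1297 > 1, so every player's dominant strategy flips to full contribution.
So the Nash equilibrium is full contribution by all 11; the group earns 1.7 × 7.31 × 660 = 8201.82.

8201.82 tokens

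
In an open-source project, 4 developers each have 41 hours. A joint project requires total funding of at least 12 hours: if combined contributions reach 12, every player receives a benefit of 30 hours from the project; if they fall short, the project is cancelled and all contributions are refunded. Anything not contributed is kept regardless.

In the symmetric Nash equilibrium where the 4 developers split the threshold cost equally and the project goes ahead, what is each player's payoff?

Equal share of the threshold: 12/4 = 3.
At this profile no one gains by cutting their contribution: any cut drops the total below 12, the project is cancelled, contributions are refunded, and the deviator ends with 41, which is less than 41 − 3 + 30 = 68. Contributing more than 3 just wastes the excess. So contributing exactly 3 is a best response.
Each player's payoff: 41 − 3 + 30 = 68.

68 hours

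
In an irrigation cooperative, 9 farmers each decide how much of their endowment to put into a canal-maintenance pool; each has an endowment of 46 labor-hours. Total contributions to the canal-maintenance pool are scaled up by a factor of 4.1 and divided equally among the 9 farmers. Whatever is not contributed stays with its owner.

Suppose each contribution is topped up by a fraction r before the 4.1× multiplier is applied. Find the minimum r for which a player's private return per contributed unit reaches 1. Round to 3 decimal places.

With matching at rate r, one contributed unit becomes (1 + r) in the canal-maintenance pool and returns 4.1 × (1 + r) / 9 to the contributor.
Setting this equal to 1: 1 + r = 9/4.1 = 2.1951.
So the minimum matching rate is r = 2.1951 − 1 = 1.195.

1.195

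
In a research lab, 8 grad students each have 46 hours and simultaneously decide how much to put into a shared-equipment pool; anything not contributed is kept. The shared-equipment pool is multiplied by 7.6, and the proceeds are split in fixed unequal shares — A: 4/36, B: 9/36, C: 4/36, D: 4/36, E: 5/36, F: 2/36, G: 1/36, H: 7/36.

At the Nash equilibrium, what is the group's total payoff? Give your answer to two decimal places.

For player j, contributing a unit is worthwhile iff 7.6 × (j's share) ≥ 1, i.e. iff j's share is at least 0.1316.
The shares above 0.1316 belong to B, E and H, contributing 46 each; the remaining 5 contribute 0. Total contributed: 138.
The shared-equipment pool pays out 7.6 × 138 = 1048.80 in total (split across the unequal shares, but the aggregate is all that matters for the group sum).
The 5 free-riders keep 46 each, adding 230. Group total = 230 + 1048.80 = 1278.80.

1278.80 hours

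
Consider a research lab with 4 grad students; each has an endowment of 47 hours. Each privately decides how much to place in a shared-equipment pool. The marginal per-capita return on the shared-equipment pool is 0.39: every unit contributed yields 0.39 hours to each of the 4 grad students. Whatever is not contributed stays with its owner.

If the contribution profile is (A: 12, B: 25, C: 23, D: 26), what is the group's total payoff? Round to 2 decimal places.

Total contributed: 12 + 25 + 23 + 26 = 86; total kept: 4 × 47 − 86 = 102.
The shared-equipment pool pays out 0.39 × 4 × 86 = 134.16 in aggregate.
Group total = 102 + 134.16 = 236.16.

236.16 hours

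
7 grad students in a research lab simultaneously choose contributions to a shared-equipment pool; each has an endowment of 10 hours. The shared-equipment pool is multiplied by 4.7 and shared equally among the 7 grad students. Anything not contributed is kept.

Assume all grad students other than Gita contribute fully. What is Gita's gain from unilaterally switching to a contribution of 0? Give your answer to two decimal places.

Switching from a contribution of 10 to 0 lets Gita keep an extra 10 hours, but lowers the shared-equipment pool by 10, which costs Gita their own share of that drop: 4.7/7 × 10 = 6.71.
Net gain = 10 − 6.71 = 3.29. The private return per contributed unit (0.6714) is below 1, so free-riding is indeed the best response regardless of what the others do.

3.29 hours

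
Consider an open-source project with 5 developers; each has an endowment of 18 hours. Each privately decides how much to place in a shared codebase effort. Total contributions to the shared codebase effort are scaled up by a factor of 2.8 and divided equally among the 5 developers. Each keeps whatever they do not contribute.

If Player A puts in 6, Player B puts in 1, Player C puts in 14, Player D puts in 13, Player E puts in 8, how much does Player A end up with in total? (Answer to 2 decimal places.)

Total contributed: 6 + 1 + 14 + 13 + 8 = 42.
Each receives 2.8 × 42 / 5 = 23.52 from the shared codebase effort.
Player A keeps 18 − 6 = 12, so Player A's payoff is 12 + 23.52 = 35.52.

35.52 hours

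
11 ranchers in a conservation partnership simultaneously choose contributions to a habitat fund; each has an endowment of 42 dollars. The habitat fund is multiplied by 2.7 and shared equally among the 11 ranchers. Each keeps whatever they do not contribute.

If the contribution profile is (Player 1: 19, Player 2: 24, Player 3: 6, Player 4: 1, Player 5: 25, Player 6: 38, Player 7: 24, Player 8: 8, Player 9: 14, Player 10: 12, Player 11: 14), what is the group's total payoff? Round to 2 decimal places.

Total contributed: 19 + 24 + 6 + 1 + 25 + 38 + 24 + 8 + 14 + 12 + 14 = 185; total kept: 11 × 42 − 185 = 277.
The habitat fund pays out 2.7 × 185 = 499.50 in aggregate.
Group total = 277 + 499.50 = 776.50.

776.50 dollars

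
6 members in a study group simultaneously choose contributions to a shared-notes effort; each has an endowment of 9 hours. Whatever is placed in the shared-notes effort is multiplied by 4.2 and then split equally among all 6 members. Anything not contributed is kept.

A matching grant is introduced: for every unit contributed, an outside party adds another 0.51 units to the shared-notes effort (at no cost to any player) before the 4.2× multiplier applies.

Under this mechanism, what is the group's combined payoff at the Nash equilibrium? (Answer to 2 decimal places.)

With the mechanism, a contributed unit returns 4.2 × 1.51 / 6 = 1.0570 per unit of net cost to the contributor — now above 1 — so contributing fully is weakly dominant for every player.
At the Nash equilibrium everyone contributes 9. Group total payoff = 4.2 × 1.51 × 54 = 342.47.

342.47 hours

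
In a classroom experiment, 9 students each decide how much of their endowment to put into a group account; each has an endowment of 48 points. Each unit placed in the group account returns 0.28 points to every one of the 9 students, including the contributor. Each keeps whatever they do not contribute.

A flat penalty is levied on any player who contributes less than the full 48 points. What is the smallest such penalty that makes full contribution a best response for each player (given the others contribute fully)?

Given the others contribute fully, the best deviation is to contribute 0 (any partial contribution still incurs the fine and gives up units whose private return 0.28 is below 1).
Deviating from 48 to 0 saves 48 points but forfeits the deviator's share of the drop in the group account: 0.28 × 48 = 13.44.
So the deviation gain is 48 − 13.44 = 34.56, and the fine must be at least 34.56 points to wipe it out.

34.56 points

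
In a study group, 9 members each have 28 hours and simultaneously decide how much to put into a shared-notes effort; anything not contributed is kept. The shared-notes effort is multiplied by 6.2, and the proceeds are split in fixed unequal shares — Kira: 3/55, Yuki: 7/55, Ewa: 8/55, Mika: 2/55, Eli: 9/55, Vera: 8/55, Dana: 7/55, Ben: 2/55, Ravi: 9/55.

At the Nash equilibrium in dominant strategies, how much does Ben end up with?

40.63 hours

A player with share s gets back 6.2·s per unit contributed, so full contribution is dominant for anyone with s > 1/6.2 = 0.1613 and zero contribution is dominant for anyone below.
Eli and Ravi are above the threshold, contributing 28 each; the remaining 7 contribute 0. Total contributed: 56.
Ben keeps 28 and receives 6.2 × 56 × 2/55 = 12.63 from the shared-notes effort, for a payoff of 40.63.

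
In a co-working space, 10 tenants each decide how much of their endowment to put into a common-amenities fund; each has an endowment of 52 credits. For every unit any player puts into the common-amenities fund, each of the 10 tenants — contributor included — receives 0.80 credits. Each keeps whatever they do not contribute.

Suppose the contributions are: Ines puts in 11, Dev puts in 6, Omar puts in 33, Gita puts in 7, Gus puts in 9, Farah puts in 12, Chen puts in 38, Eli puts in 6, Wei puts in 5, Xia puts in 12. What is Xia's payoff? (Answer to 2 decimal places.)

151.20 credits

Total contributed: 11 + 6 + 33 + 7 + 9 + 12 + 38 + 6 + 5 + 12 = 139.
Each receives 0.80 × 139 = 111.20 from the common-amenities fund.
Xia keeps 52 − 12 = 40, so Xia's payoff is 40 + 111.20 = 151.20.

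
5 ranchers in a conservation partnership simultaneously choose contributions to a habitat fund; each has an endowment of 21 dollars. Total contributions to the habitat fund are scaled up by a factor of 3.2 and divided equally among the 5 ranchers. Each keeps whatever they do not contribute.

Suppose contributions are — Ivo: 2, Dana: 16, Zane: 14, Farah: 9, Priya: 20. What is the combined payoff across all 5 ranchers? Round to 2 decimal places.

239.20 dollars

Total contributed: 2 + 16 + 14 + 9 + 20 = 61; total kept: 5 × 21 − 61 = 44.
The habitat fund pays out 3.2 × 61 = 195.20 in aggregate.
Group total = 44 + 195.20 = 239.20.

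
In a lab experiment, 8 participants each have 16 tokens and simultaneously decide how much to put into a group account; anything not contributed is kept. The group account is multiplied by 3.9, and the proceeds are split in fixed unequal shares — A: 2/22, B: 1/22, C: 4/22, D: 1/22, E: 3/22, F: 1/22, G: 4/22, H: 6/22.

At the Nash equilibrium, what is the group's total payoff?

174.40 tokens

Each unit j contributes comes back to j as 3.9 × (j's share), so j prefers to contribute only if that share exceeds 1/3.9 = 0.2564; otherwise keeping the unit dominates.
The only share above 0.2564 is H's 6/22, contributing 16; the remaining 7 contribute 0. Total contributed: 16.
The group account pays out 3.9 × 16 = 62.40 in total (split across the unequal shares, but the aggregate is all that matters for the group sum).
The 7 free-riders keep 16 each, adding 112. Group total = 112 + 62.40 = 174.40.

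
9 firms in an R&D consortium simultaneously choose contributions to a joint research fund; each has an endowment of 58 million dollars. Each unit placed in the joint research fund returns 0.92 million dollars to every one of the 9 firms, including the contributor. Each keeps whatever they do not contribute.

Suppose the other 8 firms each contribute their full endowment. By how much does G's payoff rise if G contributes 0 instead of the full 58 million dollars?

Switching from a contribution of 58 to 0 lets G keep an extra 58 million dollars, but lowers the joint research fund by 58, which costs G their own share of that drop: 0.92 × 58 = 53.36.
Net gain = 58 − 53.36 = 4.64. The private return per contributed unit (0.92) is below 1, so free-riding is indeed the best response regardless of what the others do.

4.64 million dollars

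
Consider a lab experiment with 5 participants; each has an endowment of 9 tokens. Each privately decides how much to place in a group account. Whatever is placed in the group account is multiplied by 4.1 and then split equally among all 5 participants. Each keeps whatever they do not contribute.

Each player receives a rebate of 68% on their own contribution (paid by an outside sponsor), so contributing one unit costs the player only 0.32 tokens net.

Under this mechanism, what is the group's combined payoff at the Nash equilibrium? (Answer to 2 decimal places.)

Under the mechanism each unit contributed yields (4.1/5) / 0.32 = 2.5625 back to its contributor per unit of net cost, which exceeds 1, making full contribution the dominant choice for everyone.
So the Nash equilibrium is full contribution by all 5; the group earns 5 × (9 × 0.68 + 4.1 × 9) = 215.10.

215.10 tokens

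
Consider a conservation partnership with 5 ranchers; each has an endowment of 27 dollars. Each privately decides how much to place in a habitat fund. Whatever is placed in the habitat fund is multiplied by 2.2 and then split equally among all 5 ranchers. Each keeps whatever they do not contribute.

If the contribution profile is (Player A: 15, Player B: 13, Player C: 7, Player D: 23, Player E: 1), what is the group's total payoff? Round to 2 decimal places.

Total contributed: 15 + 13 + 7 + 23 + 1 = 59; total kept: 5 × 27 − 59 = 76.
The habitat fund pays out 2.2 × 59 = 129.80 in aggregate.
Group total = 76 + 129.80 = 205.80.

205.80 dollars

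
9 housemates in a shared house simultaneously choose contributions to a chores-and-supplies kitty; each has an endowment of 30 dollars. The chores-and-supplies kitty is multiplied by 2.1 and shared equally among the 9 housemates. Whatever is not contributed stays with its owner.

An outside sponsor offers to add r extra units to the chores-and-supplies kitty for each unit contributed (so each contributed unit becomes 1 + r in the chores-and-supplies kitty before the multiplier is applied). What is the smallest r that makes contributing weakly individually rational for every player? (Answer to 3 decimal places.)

With matching at rate r, one contributed unit becomes (1 + r) in the chores-and-supplies kitty and returns 2.1 × (1 + r) / 9 to the contributor.
Setting this equal to 1: 1 + r = 9/2.1 = 4.2857.
So the minimum matching rate is r = 4.2857 − 1 = 3.286.

3.286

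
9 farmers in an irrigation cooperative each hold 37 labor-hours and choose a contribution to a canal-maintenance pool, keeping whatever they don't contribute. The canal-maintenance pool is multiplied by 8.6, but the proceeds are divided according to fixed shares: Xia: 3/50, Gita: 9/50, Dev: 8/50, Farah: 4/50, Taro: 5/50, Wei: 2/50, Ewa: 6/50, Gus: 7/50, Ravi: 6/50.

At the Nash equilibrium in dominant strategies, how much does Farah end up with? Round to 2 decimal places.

A player with share s gets back 8.6·s per unit contributed, so full contribution is dominant for anyone with s > 1/8.6 = 0.1163 and zero contribution is dominant for anyone below.
Gita, Dev, Ewa, Gus and Ravi are above the threshold, contributing 37 each; the remaining 4 contribute 0. Total contributed: 185.
Farah keeps 37 and receives 8.6 × 185 × 4/50 = 127.28 from the canal-maintenance pool, for a payoff of 164.28.

164.28 labor-hours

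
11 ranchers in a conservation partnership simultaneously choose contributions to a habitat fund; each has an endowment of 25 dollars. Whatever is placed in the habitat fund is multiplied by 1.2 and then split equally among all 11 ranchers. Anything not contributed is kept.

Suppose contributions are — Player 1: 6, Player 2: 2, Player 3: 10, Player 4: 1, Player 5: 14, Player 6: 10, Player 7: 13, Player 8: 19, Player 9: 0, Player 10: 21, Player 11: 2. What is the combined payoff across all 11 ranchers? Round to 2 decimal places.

Total contributed: 6 + 2 + 10 + 1 + 14 + 10 + 13 + 19 + 0 + 21 + 2 = 98; total kept: 11 × 25 − 98 = 177.
The habitat fund pays out 1.2 × 98 = 117.60 in aggregate.
Group total = 177 + 117.60 = 294.60.

294.60 dollars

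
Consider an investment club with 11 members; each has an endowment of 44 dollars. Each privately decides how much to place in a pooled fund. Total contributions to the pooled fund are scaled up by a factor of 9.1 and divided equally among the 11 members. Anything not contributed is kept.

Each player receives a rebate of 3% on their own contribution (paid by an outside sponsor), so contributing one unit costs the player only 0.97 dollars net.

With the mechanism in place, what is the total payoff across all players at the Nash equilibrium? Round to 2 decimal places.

484.00 dollars

With the mechanism, a contributed unit returns (9.1/11) / 0.97 = 0.8529 per unit of net cost — still below 1 — so contributing 0 remains dominant for every player.
At the Nash equilibrium no one contributes; group total payoff = 11 × 44 = 484.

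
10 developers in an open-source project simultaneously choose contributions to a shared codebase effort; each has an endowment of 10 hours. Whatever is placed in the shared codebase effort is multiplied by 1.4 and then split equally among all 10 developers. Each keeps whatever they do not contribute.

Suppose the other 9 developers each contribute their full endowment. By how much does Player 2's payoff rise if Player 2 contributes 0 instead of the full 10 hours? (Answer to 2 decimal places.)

Switching from a contribution of 10 to 0 lets Player 2 keep an extra 10 hours, but lowers the shared codebase effort by 10, which costs Player 2 their own share of that drop: 1.4/10 × 10 = 1.40.
Net gain = 10 − 1.40 = 8.60. The private return per contributed unit (0.1400) is below 1, so free-riding is indeed the best response regardless of what the others do.

8.60 hours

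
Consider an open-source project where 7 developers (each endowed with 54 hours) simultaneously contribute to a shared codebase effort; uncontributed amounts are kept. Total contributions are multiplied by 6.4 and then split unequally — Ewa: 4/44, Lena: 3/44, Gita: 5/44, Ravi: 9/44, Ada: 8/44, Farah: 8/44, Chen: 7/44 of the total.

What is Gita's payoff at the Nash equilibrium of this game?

211.09 hours

A player with share s gets back 6.4·s per unit contributed, so full contribution is dominant for anyone with s > 1/6.4 = 0.1563 and zero contribution is dominant for anyone below.
Ravi, Ada, Farah and Chen clear that bar, contributing 54 each; the remaining 3 contribute 0. Total contributed: 216.
Gita keeps 54 and receives 6.4 × 216 × 5/44 = 157.09 from the shared codebase effort, for a payoff of 211.09.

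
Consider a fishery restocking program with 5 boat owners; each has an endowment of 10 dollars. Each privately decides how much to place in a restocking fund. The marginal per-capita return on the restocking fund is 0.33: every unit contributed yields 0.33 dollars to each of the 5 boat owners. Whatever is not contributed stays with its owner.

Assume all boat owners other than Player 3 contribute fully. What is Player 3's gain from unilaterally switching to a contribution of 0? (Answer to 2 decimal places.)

6.70 dollars

Switching from a contribution of 10 to 0 lets Player 3 keep an extra 10 dollars, but lowers the restocking fund by 10, which costs Player 3 their own share of that drop: 0.33 × 10 = 3.30.
Net gain = 10 − 3.30 = 6.70. The private return per contributed unit (0.33) is below 1, so free-riding is indeed the best response regardless of what the others do.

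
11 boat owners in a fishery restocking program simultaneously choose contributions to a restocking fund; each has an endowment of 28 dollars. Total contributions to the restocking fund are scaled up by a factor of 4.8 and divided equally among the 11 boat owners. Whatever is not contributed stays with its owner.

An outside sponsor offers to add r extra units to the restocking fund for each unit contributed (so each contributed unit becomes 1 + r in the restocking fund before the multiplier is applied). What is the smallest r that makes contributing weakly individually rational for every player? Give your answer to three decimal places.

With matching at rate r, one contributed unit becomes (1 + r) in the restocking fund and returns 4.8 × (1 + r) / 11 to the contributor.
Setting this equal to 1: 1 + r = 11/4.8 = 2.2917.
So the minimum matching rate is r = 2.2917 − 1 = 1.292.

1.292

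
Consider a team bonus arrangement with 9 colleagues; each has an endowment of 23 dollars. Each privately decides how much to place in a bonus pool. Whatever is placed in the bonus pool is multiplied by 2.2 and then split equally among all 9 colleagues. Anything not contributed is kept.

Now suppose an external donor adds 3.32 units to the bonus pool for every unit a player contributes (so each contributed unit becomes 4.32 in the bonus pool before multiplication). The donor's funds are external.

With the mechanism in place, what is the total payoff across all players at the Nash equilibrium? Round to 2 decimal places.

The effective private return per unit is now 2.2 × 4.32 / 9 = 1.0560 > 1, so every player's dominant strategy flips to full contribution.
At the Nash equilibrium everyone contributes 23. Group total payoff = 2.2 × 4.32 × 207 = 1967.33.

1967.33 dollars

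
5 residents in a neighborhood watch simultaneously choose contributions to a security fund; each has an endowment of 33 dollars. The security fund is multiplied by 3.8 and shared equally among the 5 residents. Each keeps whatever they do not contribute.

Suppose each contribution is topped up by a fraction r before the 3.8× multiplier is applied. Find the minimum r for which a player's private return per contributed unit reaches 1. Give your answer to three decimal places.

0.316

With matching at rate r, one contributed unit becomes (1 + r) in the security fund and returns 3.8 × (1 + r) / 5 to the contributor.
Setting this equal to 1: 1 + r = 5/3.8 = 1.3158.
So the minimum matching rate is r = 1.3158 − 1 = 0.316.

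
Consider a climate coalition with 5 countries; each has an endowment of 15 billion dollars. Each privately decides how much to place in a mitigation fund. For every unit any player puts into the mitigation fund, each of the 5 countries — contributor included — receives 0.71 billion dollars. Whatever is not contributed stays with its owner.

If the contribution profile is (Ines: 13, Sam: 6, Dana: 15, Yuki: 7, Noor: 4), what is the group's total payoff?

189.75 billion dollars

Total contributed: 13 + 6 + 15 + 7 + 4 = 45; total kept: 5 × 15 − 45 = 30.
The mitigation fund pays out 0.71 × 5 × 45 = 159.75 in aggregate.
Group total = 30 + 159.75 = 189.75.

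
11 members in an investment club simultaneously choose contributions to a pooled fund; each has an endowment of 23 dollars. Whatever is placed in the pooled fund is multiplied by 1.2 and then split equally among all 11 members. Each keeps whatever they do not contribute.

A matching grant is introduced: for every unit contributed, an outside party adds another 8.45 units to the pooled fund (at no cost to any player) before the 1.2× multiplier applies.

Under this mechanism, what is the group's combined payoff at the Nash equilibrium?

The effective private return per unit is now 1.2 × 9.45 / 11 = 1.0309 > 1, so every player's dominant strategy flips to full contribution.
At the Nash equilibrium everyone contributes 23. Group total payoff = 1.2 × 9.45 × 253 = 2869.02.

2869.02 dollars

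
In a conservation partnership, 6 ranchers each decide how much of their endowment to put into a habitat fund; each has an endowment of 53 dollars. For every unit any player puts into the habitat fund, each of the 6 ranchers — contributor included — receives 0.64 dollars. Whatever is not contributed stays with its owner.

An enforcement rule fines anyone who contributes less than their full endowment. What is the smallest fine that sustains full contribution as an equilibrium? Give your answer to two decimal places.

19.08 dollars

Given the others contribute fully, the best deviation is to contribute 0 (any partial contribution still incurs the fine and gives up units whose private return 0.64 is below 1).
Deviating from 53 to 0 saves 53 dollars but forfeits the deviator's share of the drop in the habitat fund: 0.64 × 53 = 33.92.
So the deviation gain is 53 − 33.92 = 19.08, and the fine must be at least 19.08 dollars to wipe it out.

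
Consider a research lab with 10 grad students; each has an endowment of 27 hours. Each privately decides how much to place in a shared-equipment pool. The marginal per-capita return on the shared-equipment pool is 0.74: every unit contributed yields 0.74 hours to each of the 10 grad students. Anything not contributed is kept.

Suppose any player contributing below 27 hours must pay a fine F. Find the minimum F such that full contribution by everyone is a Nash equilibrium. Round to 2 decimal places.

7.02 hours

Given the others contribute fully, the best deviation is to contribute 0 (any partial contribution still incurs the fine and gives up units whose private return 0.74 is below 1).
Deviating from 27 to 0 saves 27 hours but forfeits the deviator's share of the drop in the shared-equipment pool: 0.74 × 27 = 19.98.
So the deviation gain is 27 − 19.98 = 7.02, and the fine must be at least 7.02 hours to wipe it out.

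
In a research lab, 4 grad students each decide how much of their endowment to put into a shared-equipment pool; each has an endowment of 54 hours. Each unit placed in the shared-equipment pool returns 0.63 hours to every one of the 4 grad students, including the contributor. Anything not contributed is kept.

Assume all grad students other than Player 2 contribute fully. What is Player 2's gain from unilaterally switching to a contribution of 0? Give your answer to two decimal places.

19.98 hours

Switching from a contribution of 54 to 0 lets Player 2 keep an extra 54 hours, but lowers the shared-equipment pool by 54, which costs Player 2 their own share of that drop: 0.63 × 54 = 34.02.
Net gain = 54 − 34.02 = 19.98. The private return per contributed unit (0.63) is below 1, so free-riding is indeed the best response regardless of what the others do.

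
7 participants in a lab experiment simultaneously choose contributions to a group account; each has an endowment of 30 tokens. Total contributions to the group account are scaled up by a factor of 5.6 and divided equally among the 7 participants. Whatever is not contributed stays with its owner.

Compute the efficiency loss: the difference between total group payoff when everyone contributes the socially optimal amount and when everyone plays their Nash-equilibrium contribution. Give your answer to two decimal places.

966.00 tokens

Each contributed unit returns 5.6/7 = 0.8000 to its contributor — below 1 — so contributing 0 is dominant for every player. At the Nash equilibrium everyone keeps their 30, and the group total is 7 × 30 = 210.
Each contributed unit returns 5.600 to the group as a whole (0.8000 to each of 7 players), which exceeds 1, so the social optimum is full contribution: group total = 5.600 × 210 = 1176.00.
Efficiency loss = 1176.00 − 210 = 966.00.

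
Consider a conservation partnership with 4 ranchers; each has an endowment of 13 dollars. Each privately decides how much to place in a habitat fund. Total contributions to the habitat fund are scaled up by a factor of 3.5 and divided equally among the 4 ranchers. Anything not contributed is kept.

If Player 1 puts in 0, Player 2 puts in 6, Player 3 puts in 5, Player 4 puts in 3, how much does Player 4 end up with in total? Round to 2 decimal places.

Total contributed: 0 + 6 + 5 + 3 = 14.
Each receives 3.5 × 14 / 4 = 12.25 from the habitat fund.
Player 4 keeps 13 − 3 = 10, so Player 4's payoff is 10 + 12.25 = 22.25.

22.25 dollars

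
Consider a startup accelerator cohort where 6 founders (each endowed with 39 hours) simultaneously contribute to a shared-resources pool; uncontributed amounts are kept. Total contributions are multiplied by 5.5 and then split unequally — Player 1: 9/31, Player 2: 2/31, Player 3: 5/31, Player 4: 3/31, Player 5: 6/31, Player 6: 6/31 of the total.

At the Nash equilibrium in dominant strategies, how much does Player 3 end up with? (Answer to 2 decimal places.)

142.79 hours

Player j's private return per contributed unit is 5.5 × (j's share). Contributing is weakly dominant for j when that share is at least 1/5.5 = 0.1818, and contributing 0 is dominant otherwise.
Player 1, Player 5 and Player 6 are above the threshold, contributing 39 each; the remaining 3 contribute 0. Total contributed: 117.
Player 3 keeps 39 and receives 5.5 × 117 × 5/31 = 103.79 from the shared-resources pool, for a payoff of 142.79.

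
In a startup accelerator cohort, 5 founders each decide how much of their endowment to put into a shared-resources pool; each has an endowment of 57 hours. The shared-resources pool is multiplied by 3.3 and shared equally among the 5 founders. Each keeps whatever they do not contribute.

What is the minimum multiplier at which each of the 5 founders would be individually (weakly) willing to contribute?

A contributed unit returns (multiplier)/5 to its contributor.
This reaches 1 exactly when the multiplier is 5.

5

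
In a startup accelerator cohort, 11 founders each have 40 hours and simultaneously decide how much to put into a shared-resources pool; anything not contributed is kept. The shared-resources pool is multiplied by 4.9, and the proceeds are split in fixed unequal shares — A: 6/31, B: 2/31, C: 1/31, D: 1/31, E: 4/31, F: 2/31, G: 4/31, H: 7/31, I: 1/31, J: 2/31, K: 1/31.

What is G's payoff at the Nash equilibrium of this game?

Player j's private return per contributed unit is 4.9 × (j's share). Contributing is weakly dominant for j when that share is at least 1/4.9 = 0.2041, and contributing 0 is dominant otherwise.
The only share above 0.2041 is H's 7/31, contributing 40; the remaining 10 contribute 0. Total contributed: 40.
G keeps 40 and receives 4.9 × 40 × 4/31 = 25.29 from the shared-resources pool, for a payoff of 65.29.

65.29 hours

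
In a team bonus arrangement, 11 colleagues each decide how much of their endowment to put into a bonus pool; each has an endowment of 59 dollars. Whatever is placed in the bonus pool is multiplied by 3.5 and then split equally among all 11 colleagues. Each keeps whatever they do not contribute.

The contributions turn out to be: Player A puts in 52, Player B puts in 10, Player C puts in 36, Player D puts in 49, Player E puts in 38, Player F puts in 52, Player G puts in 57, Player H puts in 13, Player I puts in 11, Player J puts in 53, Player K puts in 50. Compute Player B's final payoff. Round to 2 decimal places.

182.95 dollars

Total contributed: 52 + 10 + 36 + 49 + 38 + 52 + 57 + 13 + 11 + 53 + 50 = 421.
Each receives 3.5 × 421 / 11 = 133.95 from the bonus pool.
Player B keeps 59 − 10 = 49, so Player B's payoff is 49 + 133.95 = 182.95.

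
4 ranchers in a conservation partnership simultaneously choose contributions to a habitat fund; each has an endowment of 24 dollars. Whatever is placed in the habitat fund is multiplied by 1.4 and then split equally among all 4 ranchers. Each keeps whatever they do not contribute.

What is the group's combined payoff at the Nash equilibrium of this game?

Each contributed unit returns 1.4/4 = 0.3500 to its contributor — below 1 — so contributing 0 is dominant for every player. At the Nash equilibrium everyone keeps their 24, and the group total is 4 × 24 = 96.

96.00 dollars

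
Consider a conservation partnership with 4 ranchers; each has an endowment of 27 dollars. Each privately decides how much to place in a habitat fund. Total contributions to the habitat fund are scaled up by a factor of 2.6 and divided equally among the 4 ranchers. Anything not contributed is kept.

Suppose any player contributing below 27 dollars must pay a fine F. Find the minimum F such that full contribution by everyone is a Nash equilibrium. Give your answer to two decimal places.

Given the others contribute fully, the best deviation is to contribute 0 (any partial contribution still incurs the fine and gives up units whose private return 0.6500 is below 1).
Deviating from 27 to 0 saves 27 dollars but forfeits the deviator's share of the drop in the habitat fund: 2.6/4 × 27 = 17.55.
So the deviation gain is 27 − 17.55 = 9.45, and the fine must be at least 9.45 dollars to wipe it out.

9.45 dollars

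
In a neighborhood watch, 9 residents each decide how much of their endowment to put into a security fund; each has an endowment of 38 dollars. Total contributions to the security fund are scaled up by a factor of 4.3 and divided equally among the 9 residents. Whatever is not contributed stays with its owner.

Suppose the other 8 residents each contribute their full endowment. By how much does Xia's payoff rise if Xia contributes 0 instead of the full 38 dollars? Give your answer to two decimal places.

Switching from a contribution of 38 to 0 lets Xia keep an extra 38 dollars, but lowers the security fund by 38, which costs Xia their own share of that drop: 4.3/9 × 38 = 18.16.
Net gain = 38 − 18.16 = 19.84. The private return per contributed unit (0.4778) is below 1, so free-riding is indeed the best response regardless of what the others do.

19.84 dollars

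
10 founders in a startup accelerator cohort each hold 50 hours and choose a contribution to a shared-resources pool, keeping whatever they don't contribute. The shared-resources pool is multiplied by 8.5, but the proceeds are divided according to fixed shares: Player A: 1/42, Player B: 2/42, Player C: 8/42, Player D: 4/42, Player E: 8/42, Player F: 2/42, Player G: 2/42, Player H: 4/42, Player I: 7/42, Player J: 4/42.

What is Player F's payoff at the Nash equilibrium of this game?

For player j, contributing a unit is worthwhile iff 8.5 × (j's share) ≥ 1, i.e. iff j's share is at least 0.1176.
Player C, Player E and Player I clear that bar, contributing 50 each; the remaining 7 contribute 0. Total contributed: 150.
Player F keeps 50 and receives 8.5 × 150 × 2/42 = 60.71 from the shared-resources pool, for a payoff of 110.71.

110.71 hours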